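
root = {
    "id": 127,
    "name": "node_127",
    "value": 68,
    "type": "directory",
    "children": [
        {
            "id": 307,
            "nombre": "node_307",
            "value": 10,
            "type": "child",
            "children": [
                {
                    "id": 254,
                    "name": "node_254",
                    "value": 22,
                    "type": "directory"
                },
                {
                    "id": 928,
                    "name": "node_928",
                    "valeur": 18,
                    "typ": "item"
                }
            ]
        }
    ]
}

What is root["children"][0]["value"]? 10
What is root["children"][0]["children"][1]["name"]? "node_928"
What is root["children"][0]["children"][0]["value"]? 22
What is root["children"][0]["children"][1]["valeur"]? 18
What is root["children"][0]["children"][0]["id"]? 254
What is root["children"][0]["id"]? 307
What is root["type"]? "directory"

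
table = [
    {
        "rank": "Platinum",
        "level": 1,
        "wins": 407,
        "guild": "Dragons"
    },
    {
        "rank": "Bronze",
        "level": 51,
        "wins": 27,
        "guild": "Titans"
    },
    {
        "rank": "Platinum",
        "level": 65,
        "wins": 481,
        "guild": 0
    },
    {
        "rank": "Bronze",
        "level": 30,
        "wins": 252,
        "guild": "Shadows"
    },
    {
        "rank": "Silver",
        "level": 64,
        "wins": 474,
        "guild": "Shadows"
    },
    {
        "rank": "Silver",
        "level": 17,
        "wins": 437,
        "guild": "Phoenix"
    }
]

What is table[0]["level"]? 1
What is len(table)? 6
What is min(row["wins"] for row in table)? 27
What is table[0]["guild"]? "Dragons"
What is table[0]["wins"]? 407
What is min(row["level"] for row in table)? 1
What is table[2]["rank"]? "Platinum"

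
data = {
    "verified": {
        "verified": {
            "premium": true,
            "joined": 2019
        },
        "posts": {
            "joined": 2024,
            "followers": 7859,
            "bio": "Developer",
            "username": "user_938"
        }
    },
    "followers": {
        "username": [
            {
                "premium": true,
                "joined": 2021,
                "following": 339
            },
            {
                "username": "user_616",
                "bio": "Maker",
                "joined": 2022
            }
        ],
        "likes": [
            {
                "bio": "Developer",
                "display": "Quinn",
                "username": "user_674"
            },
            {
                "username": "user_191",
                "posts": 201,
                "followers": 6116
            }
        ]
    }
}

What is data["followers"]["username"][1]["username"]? "user_616"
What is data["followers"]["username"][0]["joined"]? 2021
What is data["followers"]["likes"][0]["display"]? "Quinn"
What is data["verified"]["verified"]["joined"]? 2019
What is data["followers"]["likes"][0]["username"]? "user_674"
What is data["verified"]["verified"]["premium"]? True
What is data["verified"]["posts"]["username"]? "user_938"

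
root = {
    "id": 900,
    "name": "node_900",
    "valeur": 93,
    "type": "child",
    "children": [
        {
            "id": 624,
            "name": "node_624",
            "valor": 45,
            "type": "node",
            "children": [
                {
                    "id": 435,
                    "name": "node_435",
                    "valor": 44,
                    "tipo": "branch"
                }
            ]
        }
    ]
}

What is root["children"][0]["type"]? "node"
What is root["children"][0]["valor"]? 45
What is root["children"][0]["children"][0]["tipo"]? "branch"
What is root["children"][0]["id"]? 624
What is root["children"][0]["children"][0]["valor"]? 44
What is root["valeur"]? 93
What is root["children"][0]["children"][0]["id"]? 435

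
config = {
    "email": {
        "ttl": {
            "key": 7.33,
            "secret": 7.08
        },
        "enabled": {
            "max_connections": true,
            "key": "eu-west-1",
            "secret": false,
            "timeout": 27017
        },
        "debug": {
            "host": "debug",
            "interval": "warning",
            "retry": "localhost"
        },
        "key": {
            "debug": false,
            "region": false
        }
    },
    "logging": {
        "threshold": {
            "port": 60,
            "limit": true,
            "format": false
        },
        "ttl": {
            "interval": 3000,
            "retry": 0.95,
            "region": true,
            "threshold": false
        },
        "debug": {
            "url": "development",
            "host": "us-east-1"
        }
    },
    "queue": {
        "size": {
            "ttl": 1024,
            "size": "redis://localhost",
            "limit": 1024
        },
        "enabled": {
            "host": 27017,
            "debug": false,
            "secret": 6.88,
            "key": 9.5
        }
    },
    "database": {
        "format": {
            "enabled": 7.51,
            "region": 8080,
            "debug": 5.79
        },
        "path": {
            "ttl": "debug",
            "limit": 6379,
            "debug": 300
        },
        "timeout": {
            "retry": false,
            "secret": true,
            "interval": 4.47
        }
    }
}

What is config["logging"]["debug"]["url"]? "development"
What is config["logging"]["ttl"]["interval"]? 3000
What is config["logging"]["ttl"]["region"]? True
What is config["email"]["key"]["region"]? False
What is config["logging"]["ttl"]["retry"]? 0.95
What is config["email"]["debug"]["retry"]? "localhost"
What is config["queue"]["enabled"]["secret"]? 6.88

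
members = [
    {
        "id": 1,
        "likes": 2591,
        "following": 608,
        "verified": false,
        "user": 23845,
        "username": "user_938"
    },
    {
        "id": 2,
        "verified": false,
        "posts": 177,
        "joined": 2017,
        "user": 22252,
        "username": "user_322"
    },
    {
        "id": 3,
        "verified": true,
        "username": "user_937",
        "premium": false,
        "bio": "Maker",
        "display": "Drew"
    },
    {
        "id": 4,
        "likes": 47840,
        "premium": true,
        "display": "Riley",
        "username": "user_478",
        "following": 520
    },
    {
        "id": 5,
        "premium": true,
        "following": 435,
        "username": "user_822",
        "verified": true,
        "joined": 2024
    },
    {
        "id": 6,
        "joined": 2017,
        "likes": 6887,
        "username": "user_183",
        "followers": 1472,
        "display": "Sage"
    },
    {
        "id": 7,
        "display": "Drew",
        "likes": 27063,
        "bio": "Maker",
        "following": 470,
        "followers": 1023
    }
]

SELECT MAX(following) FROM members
608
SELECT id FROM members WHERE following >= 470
[1, 4, 7]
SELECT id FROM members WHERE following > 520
[1]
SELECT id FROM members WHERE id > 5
[6, 7]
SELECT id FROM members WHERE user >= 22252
[1, 2]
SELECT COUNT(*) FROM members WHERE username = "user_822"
1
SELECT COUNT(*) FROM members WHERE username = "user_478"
1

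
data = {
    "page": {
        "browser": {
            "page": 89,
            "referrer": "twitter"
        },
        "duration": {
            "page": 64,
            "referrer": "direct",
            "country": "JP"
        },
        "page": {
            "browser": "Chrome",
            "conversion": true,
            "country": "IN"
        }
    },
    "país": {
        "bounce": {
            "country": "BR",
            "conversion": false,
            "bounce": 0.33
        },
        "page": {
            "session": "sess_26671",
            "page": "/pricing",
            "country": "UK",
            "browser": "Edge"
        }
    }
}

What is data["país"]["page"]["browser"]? "Edge"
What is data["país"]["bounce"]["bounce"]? 0.33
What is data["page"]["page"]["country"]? "IN"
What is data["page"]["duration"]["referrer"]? "direct"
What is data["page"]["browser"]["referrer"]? "twitter"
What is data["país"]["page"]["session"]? "sess_26671"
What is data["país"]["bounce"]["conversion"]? False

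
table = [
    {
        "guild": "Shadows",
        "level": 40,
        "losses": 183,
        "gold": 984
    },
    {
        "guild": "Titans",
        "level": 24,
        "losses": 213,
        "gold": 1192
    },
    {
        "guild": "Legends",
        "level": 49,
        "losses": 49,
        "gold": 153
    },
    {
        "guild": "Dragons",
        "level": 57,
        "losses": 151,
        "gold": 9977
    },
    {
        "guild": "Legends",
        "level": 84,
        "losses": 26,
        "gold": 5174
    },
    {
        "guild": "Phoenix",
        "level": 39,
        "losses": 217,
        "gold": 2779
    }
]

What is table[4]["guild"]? "Legends"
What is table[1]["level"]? 24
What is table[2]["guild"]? "Legends"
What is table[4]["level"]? 84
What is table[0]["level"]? 40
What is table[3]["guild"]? "Dragons"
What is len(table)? 6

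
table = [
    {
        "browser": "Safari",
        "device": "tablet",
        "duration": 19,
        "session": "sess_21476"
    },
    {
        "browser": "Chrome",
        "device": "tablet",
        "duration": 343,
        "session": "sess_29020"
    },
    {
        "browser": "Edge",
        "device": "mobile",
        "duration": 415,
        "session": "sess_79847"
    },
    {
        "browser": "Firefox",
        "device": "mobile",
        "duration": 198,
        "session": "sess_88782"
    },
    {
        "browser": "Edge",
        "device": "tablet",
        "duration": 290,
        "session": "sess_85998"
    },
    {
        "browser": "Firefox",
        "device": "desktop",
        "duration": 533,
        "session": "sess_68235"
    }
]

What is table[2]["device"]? "mobile"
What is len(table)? 6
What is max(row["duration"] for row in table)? 533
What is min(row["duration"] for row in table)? 19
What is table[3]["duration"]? 198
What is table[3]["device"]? "mobile"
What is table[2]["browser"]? "Edge"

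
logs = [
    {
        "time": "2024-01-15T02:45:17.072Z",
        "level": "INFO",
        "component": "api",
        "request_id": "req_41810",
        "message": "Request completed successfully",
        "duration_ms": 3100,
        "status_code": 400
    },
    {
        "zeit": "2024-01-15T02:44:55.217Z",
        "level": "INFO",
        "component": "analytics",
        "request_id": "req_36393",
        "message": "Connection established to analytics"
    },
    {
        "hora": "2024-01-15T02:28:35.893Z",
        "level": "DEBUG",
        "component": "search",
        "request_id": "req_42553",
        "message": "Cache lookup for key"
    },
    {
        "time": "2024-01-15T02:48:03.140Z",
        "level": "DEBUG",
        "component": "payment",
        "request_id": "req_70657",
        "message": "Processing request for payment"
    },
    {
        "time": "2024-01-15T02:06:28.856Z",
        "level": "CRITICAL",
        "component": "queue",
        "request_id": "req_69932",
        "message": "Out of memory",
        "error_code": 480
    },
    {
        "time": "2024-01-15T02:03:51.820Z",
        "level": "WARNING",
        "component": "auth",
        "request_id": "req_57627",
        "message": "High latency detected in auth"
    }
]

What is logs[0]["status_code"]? 400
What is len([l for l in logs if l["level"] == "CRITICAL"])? 1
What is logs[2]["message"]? "Cache lookup for key"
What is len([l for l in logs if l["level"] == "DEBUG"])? 2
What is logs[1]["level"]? "INFO"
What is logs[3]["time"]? "2024-01-15T02:48:03.140Z"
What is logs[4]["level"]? "CRITICAL"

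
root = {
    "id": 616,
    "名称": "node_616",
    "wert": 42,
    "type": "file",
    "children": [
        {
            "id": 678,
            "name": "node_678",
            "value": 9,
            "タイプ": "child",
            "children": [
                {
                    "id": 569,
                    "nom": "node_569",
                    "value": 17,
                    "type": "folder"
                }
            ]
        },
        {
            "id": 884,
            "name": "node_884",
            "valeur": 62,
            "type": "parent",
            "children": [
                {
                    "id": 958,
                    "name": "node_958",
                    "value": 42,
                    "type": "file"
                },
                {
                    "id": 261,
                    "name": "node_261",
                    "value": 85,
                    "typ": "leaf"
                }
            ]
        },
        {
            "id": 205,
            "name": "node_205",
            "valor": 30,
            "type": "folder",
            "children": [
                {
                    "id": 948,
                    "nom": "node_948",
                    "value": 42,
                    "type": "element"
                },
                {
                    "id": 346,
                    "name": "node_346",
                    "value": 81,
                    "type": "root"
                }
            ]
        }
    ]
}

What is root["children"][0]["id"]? 678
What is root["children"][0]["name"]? "node_678"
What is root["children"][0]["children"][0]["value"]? 17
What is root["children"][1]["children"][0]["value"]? 42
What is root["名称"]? "node_616"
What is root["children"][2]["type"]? "folder"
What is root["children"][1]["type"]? "parent"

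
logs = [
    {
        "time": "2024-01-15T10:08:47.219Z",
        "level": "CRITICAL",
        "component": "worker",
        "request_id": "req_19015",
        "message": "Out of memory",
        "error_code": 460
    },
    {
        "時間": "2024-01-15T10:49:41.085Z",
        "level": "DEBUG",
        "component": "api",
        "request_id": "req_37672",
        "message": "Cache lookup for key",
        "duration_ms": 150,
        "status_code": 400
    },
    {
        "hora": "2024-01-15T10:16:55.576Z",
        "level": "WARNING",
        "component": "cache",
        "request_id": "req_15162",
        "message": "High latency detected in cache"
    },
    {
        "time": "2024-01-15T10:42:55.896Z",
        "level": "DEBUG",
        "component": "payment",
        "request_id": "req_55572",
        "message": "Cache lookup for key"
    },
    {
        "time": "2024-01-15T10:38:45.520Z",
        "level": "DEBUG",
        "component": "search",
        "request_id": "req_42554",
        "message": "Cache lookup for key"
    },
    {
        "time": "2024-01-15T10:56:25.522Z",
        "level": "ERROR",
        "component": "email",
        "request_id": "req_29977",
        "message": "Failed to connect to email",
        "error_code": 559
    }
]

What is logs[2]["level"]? "WARNING"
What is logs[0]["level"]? "CRITICAL"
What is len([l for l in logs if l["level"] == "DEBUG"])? 3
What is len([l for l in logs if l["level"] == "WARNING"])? 1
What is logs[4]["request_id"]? "req_42554"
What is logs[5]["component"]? "email"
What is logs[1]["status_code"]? 400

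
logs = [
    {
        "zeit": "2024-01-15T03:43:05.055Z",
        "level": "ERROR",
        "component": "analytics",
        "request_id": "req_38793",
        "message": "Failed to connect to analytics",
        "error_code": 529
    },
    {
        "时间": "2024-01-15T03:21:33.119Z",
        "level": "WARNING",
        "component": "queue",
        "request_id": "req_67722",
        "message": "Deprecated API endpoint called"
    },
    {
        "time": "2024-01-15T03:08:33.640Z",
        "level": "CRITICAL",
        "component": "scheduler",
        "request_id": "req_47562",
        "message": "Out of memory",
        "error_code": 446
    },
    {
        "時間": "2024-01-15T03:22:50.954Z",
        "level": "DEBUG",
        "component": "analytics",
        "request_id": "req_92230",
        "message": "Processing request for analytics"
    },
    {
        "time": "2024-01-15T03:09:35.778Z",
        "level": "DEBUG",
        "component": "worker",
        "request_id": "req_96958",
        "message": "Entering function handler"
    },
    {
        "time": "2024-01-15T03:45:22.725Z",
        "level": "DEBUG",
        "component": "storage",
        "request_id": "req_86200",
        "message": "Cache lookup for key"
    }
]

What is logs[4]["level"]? "DEBUG"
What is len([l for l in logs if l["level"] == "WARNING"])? 1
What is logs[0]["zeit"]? "2024-01-15T03:43:05.055Z"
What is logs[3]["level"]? "DEBUG"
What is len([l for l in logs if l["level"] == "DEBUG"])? 3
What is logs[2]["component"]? "scheduler"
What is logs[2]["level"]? "CRITICAL"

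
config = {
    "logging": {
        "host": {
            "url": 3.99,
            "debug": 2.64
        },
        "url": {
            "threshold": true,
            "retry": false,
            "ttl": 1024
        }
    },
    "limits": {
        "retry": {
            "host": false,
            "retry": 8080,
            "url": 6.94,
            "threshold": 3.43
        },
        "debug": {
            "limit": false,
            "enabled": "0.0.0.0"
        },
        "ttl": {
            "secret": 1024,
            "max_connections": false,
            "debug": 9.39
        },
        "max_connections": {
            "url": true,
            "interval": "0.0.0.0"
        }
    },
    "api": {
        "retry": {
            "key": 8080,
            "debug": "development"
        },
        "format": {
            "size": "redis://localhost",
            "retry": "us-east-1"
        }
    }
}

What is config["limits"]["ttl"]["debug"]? 9.39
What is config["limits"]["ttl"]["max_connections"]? False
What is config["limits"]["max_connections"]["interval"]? "0.0.0.0"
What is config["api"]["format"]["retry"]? "us-east-1"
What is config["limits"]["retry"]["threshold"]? 3.43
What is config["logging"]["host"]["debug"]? 2.64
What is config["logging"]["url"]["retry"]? False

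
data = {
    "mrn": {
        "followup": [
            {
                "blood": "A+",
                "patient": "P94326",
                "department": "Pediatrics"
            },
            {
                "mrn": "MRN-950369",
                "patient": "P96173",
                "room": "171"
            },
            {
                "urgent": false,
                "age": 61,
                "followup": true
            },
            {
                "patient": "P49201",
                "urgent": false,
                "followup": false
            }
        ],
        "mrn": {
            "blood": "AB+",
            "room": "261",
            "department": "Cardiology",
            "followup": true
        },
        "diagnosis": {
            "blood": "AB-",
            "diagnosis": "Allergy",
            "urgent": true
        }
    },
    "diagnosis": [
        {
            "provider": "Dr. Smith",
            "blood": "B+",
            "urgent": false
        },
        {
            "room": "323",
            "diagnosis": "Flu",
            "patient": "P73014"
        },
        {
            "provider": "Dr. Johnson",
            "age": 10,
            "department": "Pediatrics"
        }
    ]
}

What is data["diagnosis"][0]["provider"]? "Dr. Smith"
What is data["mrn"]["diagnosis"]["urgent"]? True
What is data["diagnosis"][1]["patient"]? "P73014"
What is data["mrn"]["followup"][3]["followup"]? False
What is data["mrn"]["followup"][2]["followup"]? True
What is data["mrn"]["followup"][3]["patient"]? "P49201"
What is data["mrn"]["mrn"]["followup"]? True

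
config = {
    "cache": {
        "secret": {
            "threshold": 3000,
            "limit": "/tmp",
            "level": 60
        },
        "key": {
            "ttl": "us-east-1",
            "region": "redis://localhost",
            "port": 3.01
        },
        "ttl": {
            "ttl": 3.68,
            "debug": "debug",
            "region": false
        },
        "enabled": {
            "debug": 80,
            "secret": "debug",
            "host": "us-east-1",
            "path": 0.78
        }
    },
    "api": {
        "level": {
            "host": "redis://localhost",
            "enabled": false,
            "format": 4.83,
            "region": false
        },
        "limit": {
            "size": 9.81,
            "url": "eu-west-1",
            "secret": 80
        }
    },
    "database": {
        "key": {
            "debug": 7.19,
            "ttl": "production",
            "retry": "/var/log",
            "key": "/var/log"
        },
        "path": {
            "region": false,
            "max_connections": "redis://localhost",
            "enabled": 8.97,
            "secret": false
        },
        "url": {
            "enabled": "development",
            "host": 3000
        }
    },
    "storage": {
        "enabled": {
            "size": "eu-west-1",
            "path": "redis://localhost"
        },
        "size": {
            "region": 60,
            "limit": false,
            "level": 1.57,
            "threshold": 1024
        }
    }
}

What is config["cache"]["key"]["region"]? "redis://localhost"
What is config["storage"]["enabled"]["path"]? "redis://localhost"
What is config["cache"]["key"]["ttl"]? "us-east-1"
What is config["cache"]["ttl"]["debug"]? "debug"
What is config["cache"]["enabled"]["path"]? 0.78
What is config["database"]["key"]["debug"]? 7.19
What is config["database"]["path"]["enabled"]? 8.97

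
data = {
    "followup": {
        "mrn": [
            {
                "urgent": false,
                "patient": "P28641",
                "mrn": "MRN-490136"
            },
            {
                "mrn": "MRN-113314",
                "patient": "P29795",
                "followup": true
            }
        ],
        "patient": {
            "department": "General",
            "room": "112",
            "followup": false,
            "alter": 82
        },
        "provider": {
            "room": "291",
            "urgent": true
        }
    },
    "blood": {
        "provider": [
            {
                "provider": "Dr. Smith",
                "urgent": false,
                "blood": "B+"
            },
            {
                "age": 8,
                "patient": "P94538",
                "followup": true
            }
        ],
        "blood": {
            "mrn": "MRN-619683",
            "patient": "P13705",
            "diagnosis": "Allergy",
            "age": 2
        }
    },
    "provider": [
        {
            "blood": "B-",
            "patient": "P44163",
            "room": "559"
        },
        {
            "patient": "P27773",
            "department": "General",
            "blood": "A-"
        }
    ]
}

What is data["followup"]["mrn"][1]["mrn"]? "MRN-113314"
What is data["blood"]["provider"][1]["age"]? 8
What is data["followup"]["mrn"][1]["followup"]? True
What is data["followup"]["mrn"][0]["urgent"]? False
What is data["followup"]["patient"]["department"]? "General"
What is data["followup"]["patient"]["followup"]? False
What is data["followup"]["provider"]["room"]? "291"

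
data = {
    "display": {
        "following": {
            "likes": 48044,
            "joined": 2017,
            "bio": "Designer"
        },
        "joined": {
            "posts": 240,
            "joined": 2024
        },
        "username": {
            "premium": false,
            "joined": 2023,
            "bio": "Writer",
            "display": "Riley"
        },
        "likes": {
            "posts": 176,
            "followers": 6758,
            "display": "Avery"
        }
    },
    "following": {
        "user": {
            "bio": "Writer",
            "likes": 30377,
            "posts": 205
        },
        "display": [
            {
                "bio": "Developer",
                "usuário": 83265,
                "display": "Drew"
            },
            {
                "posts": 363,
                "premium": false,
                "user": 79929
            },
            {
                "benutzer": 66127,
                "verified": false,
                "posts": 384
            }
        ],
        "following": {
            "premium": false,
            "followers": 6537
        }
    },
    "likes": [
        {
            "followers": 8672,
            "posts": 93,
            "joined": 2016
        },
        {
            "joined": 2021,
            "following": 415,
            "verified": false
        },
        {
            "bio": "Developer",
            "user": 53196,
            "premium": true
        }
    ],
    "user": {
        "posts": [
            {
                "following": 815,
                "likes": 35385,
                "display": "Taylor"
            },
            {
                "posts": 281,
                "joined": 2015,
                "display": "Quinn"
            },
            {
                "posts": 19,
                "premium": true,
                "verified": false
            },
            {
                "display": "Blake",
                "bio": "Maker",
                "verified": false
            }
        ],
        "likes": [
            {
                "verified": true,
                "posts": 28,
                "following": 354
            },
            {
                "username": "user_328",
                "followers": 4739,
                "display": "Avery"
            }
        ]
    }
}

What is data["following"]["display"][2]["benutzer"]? 66127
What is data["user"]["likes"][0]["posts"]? 28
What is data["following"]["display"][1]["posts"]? 363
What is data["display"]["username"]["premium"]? False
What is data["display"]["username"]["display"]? "Riley"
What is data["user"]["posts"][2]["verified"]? False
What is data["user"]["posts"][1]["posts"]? 281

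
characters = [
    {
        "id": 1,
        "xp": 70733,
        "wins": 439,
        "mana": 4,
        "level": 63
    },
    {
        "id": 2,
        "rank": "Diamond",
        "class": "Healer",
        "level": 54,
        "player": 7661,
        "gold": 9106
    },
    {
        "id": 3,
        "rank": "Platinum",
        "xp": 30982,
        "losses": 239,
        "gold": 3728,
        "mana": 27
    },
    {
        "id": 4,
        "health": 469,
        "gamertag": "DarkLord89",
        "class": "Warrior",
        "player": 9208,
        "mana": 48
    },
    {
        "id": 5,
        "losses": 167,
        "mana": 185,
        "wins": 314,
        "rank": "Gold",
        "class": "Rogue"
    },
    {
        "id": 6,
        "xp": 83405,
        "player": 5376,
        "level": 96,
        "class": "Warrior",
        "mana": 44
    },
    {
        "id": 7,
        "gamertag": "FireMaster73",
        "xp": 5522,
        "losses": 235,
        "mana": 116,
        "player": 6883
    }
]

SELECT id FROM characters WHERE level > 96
[]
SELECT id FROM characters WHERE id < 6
[1, 2, 3, 4, 5]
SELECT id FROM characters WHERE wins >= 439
[1]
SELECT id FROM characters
[1, 2, 3, 4, 5, 6, 7]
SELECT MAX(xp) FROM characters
83405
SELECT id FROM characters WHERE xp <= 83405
[1, 3, 6, 7]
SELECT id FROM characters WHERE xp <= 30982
[3, 7]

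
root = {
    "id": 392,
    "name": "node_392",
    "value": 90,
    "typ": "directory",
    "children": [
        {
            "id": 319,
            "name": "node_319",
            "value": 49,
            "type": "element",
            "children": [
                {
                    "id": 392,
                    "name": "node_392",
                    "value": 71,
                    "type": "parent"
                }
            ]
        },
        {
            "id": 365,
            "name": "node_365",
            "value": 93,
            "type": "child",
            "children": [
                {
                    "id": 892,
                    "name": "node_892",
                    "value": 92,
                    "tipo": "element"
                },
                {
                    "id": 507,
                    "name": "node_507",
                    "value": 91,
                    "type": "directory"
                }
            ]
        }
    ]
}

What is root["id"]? 392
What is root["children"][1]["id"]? 365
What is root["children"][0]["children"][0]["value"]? 71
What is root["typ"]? "directory"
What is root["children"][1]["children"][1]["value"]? 91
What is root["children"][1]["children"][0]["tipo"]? "element"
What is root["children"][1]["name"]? "node_365"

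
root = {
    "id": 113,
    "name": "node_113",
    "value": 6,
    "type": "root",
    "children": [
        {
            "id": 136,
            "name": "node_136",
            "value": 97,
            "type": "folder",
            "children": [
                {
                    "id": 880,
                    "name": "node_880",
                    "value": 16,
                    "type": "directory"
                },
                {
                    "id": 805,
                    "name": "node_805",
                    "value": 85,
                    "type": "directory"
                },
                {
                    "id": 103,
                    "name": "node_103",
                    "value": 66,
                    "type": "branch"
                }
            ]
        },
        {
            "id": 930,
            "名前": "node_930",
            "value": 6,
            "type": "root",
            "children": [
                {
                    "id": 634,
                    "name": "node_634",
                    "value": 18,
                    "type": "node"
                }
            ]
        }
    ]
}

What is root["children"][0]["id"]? 136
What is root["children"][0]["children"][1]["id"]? 805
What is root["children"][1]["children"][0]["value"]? 18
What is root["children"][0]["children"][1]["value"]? 85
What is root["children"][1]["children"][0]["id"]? 634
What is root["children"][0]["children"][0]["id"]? 880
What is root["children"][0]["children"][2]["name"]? "node_103"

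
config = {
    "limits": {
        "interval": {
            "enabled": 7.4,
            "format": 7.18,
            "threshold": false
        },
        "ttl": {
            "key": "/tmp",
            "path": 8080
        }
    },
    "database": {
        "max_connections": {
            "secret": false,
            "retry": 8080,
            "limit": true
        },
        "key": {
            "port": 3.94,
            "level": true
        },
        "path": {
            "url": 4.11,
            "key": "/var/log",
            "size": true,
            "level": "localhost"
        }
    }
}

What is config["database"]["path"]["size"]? True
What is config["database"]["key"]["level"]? True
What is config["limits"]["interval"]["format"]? 7.18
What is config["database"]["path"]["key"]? "/var/log"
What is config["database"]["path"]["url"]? 4.11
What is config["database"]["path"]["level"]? "localhost"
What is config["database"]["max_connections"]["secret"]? False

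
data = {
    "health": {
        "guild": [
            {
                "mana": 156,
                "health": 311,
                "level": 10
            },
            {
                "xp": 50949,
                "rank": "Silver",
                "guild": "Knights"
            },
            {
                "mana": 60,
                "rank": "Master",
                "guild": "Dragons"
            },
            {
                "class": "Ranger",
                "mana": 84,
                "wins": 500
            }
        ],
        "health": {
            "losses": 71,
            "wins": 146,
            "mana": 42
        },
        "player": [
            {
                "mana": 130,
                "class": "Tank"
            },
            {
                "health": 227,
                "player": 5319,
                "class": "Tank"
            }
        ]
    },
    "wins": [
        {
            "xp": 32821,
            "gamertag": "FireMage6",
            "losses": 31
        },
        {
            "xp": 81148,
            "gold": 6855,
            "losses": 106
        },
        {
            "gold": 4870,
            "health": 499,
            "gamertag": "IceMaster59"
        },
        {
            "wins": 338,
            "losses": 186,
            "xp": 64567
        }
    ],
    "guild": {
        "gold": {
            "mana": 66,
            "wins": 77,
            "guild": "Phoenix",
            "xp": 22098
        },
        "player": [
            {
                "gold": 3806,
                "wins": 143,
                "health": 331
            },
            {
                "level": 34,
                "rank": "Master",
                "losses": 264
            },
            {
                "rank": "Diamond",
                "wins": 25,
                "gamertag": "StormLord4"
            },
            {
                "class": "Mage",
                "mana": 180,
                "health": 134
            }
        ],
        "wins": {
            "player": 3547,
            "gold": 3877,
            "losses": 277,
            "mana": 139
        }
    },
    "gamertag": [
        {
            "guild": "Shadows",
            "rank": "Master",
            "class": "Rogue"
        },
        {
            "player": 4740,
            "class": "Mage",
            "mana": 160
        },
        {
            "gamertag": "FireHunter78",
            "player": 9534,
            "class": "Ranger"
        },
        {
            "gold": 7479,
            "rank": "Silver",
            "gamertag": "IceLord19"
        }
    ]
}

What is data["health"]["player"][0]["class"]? "Tank"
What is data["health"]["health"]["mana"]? 42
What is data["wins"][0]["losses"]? 31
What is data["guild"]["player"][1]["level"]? 34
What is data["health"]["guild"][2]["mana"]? 60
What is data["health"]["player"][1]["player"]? 5319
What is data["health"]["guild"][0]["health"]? 311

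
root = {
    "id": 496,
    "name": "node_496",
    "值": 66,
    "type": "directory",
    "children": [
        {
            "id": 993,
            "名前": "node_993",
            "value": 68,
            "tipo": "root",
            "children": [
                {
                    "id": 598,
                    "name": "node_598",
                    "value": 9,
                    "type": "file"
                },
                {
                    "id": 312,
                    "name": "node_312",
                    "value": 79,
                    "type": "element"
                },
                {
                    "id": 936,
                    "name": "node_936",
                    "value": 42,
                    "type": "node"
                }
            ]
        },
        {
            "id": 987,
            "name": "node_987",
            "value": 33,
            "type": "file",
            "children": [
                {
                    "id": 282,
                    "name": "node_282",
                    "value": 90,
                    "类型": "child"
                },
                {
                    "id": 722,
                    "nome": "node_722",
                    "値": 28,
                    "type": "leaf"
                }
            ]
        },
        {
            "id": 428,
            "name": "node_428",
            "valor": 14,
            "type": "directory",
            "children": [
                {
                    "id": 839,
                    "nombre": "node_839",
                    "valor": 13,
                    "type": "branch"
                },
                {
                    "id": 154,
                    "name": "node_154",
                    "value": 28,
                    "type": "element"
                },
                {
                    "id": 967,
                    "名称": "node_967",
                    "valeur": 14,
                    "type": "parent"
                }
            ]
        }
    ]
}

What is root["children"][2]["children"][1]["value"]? 28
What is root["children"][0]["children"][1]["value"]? 79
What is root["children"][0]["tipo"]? "root"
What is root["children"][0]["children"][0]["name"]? "node_598"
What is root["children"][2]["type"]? "directory"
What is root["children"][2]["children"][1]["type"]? "element"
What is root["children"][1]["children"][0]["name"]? "node_282"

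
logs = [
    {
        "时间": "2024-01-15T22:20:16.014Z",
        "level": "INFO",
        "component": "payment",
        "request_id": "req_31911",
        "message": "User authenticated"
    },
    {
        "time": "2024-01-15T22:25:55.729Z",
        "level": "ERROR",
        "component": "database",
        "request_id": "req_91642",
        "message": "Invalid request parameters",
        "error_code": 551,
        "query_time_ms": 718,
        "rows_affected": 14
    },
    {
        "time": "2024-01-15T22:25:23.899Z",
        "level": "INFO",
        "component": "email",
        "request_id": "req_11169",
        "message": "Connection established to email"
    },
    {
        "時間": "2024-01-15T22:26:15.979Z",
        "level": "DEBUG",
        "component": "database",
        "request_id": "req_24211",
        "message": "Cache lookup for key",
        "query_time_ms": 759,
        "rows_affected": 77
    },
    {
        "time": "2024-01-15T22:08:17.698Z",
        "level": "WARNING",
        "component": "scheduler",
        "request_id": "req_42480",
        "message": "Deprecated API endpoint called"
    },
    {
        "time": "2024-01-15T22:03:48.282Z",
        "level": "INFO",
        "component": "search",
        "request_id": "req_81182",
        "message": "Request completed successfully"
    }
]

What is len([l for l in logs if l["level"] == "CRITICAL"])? 0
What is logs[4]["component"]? "scheduler"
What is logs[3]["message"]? "Cache lookup for key"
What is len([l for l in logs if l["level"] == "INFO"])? 3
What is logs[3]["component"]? "database"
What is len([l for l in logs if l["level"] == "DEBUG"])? 1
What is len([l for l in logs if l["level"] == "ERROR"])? 1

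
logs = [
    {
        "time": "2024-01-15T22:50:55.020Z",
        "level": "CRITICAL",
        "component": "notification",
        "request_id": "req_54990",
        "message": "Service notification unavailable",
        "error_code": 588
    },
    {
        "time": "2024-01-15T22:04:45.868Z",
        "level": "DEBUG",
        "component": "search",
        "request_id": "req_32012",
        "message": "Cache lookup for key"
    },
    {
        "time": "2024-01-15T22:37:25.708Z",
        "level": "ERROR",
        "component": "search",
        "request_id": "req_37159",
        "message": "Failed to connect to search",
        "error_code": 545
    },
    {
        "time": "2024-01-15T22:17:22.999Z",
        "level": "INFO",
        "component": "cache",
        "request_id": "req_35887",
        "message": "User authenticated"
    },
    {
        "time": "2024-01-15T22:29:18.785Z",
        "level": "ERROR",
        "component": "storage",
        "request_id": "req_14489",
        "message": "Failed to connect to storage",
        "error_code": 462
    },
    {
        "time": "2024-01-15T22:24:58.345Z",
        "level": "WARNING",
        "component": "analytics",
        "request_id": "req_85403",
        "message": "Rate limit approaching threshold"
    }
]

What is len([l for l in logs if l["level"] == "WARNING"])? 1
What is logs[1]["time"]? "2024-01-15T22:04:45.868Z"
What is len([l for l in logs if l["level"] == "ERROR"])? 2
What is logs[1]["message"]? "Cache lookup for key"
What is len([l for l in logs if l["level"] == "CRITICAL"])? 1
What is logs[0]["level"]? "CRITICAL"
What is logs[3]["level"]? "INFO"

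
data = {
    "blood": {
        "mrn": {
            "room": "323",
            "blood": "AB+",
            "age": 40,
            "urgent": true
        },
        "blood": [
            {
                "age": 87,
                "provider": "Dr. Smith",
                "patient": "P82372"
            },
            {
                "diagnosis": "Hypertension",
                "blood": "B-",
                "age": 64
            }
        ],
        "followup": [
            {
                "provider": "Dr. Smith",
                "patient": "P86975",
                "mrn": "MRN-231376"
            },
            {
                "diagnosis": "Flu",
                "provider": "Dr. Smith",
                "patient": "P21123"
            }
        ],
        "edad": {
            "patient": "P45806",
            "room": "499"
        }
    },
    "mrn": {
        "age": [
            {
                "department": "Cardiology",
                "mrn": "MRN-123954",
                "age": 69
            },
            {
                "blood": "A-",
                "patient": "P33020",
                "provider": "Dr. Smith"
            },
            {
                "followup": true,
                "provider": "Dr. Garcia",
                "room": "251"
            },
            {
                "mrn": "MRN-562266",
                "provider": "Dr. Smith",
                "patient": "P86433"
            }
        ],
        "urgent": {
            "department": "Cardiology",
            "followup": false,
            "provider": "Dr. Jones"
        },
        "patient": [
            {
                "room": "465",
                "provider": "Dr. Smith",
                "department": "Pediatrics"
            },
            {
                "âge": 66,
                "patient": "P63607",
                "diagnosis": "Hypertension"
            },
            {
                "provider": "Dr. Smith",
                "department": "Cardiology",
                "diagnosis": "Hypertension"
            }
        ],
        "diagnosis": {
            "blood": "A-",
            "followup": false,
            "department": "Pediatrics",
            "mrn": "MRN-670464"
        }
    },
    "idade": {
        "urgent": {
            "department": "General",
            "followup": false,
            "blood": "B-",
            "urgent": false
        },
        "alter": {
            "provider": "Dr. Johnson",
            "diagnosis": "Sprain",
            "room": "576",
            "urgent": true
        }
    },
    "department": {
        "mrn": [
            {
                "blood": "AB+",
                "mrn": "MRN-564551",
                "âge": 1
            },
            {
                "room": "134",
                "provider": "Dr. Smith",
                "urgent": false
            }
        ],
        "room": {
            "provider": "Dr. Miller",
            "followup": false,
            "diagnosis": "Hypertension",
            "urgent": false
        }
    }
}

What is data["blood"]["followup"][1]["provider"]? "Dr. Smith"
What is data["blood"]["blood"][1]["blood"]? "B-"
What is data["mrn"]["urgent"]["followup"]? False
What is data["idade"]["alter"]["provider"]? "Dr. Johnson"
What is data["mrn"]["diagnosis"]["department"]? "Pediatrics"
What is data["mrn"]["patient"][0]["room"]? "465"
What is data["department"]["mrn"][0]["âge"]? 1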